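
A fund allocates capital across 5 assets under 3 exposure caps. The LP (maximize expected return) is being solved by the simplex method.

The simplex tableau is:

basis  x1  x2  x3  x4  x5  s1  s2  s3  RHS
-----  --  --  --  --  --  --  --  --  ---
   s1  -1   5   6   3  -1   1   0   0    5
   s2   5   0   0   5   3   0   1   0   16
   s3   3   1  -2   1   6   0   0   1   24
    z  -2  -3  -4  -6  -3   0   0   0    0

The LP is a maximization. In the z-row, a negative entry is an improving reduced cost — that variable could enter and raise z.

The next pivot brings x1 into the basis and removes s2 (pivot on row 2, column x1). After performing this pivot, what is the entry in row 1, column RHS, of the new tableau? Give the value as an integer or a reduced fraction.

41/5

Pivot element is row 2, column x1: 5.
Normalize row 2: new (row 2, RHS) = 16/5 = 16/5.
row 1 ← row 1 − (-1)·(new row 2): 5 − (-1)·(16/5) = 41/5.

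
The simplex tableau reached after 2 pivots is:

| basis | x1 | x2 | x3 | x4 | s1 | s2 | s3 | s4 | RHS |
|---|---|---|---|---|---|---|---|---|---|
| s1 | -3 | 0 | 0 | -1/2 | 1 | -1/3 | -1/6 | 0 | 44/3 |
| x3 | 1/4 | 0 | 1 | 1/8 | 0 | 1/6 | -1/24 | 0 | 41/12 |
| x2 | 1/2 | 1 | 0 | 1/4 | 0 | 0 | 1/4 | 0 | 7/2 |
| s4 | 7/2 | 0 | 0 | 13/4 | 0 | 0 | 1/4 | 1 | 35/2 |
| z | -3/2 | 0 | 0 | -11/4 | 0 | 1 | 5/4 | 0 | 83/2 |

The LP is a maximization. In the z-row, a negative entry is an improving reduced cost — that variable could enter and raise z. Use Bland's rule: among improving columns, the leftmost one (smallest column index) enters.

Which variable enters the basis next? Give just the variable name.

Objective-row coefficients: x1: -3/2, x2: 0, x3: 0, x4: -11/4, s1: 0, s2: 1, s3: 5/4, s4: 0.
Improving columns: x1, x4. Bland's rule picks the smallest column index → x1.

x1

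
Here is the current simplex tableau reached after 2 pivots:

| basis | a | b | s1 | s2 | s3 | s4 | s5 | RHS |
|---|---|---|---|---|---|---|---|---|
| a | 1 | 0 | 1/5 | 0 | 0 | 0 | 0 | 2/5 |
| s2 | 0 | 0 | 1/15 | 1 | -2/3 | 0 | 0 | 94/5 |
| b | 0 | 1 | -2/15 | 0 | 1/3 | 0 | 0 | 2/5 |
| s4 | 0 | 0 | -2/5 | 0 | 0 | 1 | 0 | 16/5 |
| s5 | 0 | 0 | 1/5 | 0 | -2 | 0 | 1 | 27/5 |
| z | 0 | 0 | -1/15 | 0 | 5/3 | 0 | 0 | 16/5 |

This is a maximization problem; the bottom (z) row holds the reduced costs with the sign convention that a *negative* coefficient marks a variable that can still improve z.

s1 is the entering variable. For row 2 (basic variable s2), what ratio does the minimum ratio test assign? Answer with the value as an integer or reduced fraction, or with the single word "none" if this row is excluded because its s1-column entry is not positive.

282

Ratio = RHS / (s1 entry) = (94/5) / (1/15) = 282.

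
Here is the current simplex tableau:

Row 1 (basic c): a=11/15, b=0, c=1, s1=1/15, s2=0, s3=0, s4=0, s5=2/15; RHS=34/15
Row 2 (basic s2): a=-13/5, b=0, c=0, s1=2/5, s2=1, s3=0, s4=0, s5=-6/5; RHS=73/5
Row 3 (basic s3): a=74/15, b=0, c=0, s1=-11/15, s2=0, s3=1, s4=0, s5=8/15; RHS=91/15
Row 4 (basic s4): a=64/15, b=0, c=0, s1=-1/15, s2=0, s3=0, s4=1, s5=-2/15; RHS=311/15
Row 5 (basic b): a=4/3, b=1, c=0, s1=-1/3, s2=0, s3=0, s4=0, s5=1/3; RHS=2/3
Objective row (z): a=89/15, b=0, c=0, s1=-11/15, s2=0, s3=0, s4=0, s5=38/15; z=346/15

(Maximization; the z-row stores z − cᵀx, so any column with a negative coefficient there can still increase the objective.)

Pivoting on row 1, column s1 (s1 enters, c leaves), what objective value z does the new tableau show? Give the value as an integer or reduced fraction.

Minimum ratio for s1: (34/15)/(1/15) = 34.
z changes by −(z-row coeff of s1)·ratio = −(-11/15)·34 = 374/15.
New z = 346/15 + (374/15) = 48.

48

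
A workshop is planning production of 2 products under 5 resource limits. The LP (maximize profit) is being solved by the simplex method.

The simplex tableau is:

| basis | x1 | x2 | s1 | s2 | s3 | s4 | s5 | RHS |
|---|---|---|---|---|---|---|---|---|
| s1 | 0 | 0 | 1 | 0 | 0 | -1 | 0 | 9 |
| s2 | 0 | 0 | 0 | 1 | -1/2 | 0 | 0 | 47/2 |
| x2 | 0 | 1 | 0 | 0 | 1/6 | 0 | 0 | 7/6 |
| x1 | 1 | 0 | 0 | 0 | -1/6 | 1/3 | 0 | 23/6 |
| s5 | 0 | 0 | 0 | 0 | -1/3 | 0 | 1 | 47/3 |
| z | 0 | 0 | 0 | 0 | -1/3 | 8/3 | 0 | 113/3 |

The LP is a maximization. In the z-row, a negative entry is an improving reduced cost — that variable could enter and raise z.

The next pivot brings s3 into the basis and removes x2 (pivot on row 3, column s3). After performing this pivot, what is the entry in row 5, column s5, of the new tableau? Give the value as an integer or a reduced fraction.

1

Pivot element is row 3, column s3: 1/6.
Normalize row 3: new (row 3, s5) = 0/(1/6) = 0.
row 5 ← row 5 − (-1/3)·(new row 3): 1 − (-1/3)·0 = 1.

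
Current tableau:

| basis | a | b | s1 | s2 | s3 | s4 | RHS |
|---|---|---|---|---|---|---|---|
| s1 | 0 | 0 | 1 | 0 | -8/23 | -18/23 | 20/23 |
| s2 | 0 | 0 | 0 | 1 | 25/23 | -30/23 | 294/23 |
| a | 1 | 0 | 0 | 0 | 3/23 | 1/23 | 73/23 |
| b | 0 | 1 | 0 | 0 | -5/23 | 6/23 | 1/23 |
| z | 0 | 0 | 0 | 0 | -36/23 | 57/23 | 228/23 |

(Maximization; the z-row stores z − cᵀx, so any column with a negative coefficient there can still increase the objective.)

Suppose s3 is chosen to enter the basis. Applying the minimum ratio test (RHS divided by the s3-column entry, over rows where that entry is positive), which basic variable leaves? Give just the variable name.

s2

Ratios: row 1 (s1): entry -8/23 ≤ 0, skip; row 2 (s2): (294/23)/(25/23) = 294/25; row 3 (a): (73/23)/(3/23) = 73/3; row 4 (b): entry -5/23 ≤ 0, skip.
Minimum ratio 294/25 is in the s2 row, so s2 leaves.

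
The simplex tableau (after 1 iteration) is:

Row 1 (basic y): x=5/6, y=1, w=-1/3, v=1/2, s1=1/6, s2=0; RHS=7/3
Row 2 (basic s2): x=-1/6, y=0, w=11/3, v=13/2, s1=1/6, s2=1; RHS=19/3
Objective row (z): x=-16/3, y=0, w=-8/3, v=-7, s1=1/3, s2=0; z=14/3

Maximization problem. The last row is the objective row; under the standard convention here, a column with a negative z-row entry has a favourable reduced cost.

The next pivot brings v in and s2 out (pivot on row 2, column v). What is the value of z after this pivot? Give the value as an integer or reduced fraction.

Minimum ratio for v: (19/3)/(13/2) = 38/39.
z changes by −(z-row coeff of v)·ratio = −(-7)·(38/39) = 266/39.
New z = 14/3 + (266/39) = 448/39.

448/39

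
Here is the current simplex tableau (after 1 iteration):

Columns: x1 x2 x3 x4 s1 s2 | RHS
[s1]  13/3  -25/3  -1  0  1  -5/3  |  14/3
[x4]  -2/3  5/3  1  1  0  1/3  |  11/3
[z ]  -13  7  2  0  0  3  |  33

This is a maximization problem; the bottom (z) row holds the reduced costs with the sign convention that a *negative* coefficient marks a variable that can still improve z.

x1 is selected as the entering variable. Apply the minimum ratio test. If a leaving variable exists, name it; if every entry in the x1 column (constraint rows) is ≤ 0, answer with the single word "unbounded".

Ratios: row 1 (s1): (14/3)/(13/3) = 14/13; row 2 (x4): entry -2/3 ≤ 0, skip.
Minimum ratio is in the s1 row, so s1 leaves.

s1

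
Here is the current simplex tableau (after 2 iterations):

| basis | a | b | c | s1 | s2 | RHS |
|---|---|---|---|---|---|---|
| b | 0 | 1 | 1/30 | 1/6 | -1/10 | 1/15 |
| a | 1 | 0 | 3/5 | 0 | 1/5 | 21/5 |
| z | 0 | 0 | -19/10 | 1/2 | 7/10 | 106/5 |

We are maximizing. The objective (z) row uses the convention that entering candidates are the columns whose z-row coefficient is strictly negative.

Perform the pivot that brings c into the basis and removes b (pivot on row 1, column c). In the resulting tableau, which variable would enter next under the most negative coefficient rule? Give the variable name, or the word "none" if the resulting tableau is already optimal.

s2

Pivot element 1/30. New z-row = old z-row − (-19/10)·(row 1/(1/30)).
Updated z-row coefficients: a: 0, b: 57, c: 0, s1: 10, s2: -5.
The most negative is -5 in column s2, so s2 would enter next.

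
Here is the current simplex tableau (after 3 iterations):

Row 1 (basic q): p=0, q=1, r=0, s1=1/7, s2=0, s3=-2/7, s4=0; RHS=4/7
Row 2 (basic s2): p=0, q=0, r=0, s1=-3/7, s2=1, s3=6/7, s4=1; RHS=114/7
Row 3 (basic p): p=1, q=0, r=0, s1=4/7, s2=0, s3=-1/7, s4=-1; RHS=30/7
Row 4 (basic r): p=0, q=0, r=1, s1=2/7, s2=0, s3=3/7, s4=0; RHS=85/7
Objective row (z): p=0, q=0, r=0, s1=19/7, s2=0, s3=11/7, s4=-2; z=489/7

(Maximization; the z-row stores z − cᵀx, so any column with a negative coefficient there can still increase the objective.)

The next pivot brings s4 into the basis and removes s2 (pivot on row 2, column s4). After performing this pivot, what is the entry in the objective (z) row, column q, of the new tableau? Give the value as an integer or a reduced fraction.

Pivot element is row 2, column s4: 1.
Normalize row 2: new (row 2, q) = 0/1 = 0.
z-row ← z-row − (-2)·(new row 2): 0 − (-2)·0 = 0.

0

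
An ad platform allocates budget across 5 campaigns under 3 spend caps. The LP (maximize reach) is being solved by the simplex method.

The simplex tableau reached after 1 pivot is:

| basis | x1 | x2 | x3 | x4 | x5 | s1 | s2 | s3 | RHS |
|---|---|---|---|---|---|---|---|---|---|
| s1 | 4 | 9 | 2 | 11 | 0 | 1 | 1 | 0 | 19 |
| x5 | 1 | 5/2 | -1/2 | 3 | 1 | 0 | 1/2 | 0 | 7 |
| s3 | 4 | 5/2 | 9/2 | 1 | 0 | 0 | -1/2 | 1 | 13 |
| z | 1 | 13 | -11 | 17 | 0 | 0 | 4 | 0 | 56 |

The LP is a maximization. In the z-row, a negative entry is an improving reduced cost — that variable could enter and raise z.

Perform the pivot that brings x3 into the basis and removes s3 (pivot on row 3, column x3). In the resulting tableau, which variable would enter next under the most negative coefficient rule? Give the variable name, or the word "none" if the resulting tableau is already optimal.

Pivot element 9/2. New z-row = old z-row − (-11)·(row 3/(9/2)).
Updated z-row coefficients: x1: 97/9, x2: 172/9, x3: 0, x4: 175/9, x5: 0, s1: 0, s2: 25/9, s3: 22/9.
No coefficient is strictly negative; the tableau after this pivot is optimal.

none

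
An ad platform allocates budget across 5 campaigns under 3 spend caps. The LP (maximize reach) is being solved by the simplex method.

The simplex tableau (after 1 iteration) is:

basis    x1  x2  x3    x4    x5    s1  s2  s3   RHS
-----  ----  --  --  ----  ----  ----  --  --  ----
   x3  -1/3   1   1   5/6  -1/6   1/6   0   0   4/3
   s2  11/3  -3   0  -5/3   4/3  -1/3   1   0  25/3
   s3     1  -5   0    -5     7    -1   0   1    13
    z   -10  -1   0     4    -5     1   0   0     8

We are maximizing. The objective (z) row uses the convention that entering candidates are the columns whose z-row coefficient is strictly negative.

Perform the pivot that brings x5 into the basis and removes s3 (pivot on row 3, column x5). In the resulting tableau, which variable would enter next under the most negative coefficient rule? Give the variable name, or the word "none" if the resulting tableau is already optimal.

Pivot element 7. New z-row = old z-row − (-5)·(row 3/7).
Updated z-row coefficients: x1: -65/7, x2: -32/7, x3: 0, x4: 3/7, x5: 0, s1: 2/7, s2: 0, s3: 5/7.
The most negative is -65/7 in column x1, so x1 would enter next.

x1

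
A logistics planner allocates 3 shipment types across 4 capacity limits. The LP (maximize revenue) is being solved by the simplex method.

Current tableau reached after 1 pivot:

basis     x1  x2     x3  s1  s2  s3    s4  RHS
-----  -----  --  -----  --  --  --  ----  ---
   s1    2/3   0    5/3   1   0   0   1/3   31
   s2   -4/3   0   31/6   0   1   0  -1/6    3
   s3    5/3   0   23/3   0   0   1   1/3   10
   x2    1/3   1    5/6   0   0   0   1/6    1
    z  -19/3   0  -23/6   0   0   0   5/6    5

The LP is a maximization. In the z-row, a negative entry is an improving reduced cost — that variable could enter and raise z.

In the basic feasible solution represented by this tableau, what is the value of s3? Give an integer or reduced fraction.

s3 is basic (row 3); its value is the RHS of that row: 10.

10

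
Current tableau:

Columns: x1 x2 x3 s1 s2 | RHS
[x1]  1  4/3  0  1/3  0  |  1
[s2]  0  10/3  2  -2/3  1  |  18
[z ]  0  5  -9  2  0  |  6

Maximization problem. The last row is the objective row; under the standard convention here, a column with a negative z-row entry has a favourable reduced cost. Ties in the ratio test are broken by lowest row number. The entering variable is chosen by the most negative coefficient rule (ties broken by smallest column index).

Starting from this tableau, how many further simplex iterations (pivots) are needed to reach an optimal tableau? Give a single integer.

pivot: x3 in, s2 out → z = 87
pivot: s1 in, x1 out → z = 90
No improving column remains; optimal.

2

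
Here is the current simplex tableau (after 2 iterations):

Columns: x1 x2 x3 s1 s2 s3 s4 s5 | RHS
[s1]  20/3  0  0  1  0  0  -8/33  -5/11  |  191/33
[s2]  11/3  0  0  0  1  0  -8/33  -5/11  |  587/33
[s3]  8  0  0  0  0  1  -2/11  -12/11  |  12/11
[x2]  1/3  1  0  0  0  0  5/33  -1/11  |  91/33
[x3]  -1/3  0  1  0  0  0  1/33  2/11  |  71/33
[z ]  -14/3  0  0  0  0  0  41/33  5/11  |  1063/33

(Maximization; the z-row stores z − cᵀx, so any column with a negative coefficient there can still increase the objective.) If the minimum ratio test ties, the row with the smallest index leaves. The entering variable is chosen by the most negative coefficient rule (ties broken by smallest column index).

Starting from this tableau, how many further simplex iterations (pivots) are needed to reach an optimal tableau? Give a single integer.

2

pivot: x1 in, s3 out → z = 1084/33
pivot: s5 in, s1 out → z = 174/5
No improving column remains; optimal.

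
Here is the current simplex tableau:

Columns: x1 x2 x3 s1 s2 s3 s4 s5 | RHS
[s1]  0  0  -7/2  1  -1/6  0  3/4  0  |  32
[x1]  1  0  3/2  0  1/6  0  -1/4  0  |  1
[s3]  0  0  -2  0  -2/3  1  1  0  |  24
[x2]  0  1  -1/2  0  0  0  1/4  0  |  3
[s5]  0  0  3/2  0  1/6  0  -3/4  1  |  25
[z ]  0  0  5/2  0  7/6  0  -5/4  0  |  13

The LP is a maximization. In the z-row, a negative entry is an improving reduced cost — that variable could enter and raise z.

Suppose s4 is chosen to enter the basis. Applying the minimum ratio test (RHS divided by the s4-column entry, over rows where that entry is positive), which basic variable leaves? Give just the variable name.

Ratios: row 1 (s1): 32/(3/4) = 128/3; row 2 (x1): entry -1/4 ≤ 0, skip; row 3 (s3): 24/1 = 24; row 4 (x2): 3/(1/4) = 12; row 5 (s5): entry -3/4 ≤ 0, skip.
Minimum ratio 12 is in the x2 row, so x2 leaves.

x2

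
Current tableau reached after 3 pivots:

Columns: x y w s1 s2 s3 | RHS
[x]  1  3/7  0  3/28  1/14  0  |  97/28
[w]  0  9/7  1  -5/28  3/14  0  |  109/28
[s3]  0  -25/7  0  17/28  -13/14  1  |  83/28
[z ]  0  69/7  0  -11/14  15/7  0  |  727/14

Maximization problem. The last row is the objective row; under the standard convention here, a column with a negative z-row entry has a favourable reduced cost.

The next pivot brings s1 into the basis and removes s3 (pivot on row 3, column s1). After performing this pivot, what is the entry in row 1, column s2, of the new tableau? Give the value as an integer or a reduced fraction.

Pivot element is row 3, column s1: 17/28.
Normalize row 3: new (row 3, s2) = (-13/14)/(17/28) = -26/17.
row 1 ← row 1 − (3/28)·(new row 3): 1/14 − (3/28)·(-26/17) = 4/17.

4/17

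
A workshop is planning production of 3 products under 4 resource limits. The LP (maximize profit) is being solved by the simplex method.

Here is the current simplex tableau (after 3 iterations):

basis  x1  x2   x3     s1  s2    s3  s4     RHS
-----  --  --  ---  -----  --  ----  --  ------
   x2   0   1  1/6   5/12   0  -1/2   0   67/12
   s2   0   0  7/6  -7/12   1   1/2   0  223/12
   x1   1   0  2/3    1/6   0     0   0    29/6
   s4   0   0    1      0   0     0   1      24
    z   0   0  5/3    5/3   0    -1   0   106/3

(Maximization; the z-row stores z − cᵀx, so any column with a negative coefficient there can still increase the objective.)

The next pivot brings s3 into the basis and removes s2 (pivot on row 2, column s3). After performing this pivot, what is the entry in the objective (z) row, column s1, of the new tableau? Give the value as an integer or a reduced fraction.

1/2

Pivot element is row 2, column s3: 1/2.
Normalize row 2: new (row 2, s1) = (-7/12)/(1/2) = -7/6.
z-row ← z-row − (-1)·(new row 2): 5/3 − (-1)·(-7/6) = 1/2.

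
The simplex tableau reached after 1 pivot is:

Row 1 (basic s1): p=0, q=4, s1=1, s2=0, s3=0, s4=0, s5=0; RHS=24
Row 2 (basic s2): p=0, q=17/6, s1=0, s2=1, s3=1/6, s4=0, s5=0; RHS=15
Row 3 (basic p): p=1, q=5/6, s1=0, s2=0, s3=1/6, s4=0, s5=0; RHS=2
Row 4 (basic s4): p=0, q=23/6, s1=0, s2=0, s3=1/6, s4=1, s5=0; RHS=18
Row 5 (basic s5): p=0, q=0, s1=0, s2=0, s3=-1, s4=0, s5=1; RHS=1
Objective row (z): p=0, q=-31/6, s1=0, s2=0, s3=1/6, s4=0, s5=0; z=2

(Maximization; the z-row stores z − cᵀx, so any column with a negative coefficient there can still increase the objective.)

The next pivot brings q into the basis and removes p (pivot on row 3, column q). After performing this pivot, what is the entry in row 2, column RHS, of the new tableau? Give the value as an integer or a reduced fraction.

41/5

Pivot element is row 3, column q: 5/6.
Normalize row 3: new (row 3, RHS) = 2/(5/6) = 12/5.
row 2 ← row 2 − (17/6)·(new row 3): 15 − (17/6)·(12/5) = 41/5.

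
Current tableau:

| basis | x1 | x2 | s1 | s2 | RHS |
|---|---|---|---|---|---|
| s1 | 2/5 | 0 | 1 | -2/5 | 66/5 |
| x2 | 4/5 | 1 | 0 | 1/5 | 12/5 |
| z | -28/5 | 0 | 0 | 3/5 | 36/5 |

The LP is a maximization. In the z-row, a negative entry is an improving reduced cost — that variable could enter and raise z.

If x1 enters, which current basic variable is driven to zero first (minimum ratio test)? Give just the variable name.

x2

Ratios: row 1 (s1): (66/5)/(2/5) = 33; row 2 (x2): (12/5)/(4/5) = 3.
Minimum ratio 3 is in the x2 row, so x2 leaves.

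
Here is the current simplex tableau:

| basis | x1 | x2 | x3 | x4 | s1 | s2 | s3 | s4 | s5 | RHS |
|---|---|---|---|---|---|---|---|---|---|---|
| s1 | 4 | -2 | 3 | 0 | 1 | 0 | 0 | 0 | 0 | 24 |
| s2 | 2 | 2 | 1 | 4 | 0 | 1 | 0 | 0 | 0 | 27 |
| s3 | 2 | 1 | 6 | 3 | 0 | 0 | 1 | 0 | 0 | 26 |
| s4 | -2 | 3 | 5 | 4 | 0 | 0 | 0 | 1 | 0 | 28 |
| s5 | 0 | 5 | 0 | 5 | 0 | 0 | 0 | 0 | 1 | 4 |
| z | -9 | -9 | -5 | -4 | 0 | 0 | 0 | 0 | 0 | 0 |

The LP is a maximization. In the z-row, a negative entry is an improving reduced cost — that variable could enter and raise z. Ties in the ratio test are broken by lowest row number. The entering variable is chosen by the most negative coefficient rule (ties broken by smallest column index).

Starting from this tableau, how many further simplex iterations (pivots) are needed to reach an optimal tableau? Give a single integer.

pivot: x1 in, s1 out → z = 54
pivot: x2 in, s5 out → z = 324/5
No improving column remains; optimal.

2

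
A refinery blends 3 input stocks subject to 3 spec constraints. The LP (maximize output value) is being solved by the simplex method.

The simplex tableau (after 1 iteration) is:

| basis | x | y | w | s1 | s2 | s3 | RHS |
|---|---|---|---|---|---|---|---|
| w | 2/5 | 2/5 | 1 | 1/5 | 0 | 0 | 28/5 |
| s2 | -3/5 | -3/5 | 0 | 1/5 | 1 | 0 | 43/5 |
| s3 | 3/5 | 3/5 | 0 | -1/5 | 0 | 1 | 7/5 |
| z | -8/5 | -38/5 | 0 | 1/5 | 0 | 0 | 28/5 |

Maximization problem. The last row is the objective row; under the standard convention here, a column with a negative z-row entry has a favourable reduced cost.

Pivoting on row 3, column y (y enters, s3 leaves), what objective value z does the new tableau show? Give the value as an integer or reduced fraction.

Minimum ratio for y: (7/5)/(3/5) = 7/3.
z changes by −(z-row coeff of y)·ratio = −(-38/5)·(7/3) = 266/15.
New z = 28/5 + (266/15) = 70/3.

70/3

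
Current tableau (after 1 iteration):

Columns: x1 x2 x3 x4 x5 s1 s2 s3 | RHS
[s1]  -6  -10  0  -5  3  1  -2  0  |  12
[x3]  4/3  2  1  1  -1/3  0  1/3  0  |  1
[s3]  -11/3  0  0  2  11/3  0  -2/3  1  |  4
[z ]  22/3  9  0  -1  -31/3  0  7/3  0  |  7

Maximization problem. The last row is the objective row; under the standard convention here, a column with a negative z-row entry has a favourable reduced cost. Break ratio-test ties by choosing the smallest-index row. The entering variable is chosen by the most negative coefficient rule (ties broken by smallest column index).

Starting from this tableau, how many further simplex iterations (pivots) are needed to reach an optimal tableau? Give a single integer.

2

pivot: x5 in, s3 out → z = 201/11
pivot: x1 in, x3 out → z = 246/11
No improving column remains; optimal.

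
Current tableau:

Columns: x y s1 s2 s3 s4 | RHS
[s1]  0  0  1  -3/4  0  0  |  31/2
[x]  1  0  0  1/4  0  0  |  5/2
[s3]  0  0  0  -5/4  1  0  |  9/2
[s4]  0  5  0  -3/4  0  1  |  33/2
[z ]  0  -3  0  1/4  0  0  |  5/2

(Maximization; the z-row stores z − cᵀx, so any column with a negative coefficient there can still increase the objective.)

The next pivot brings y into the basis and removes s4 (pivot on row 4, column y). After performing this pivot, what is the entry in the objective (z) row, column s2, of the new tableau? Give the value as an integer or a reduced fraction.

Pivot element is row 4, column y: 5.
Normalize row 4: new (row 4, s2) = (-3/4)/5 = -3/20.
z-row ← z-row − (-3)·(new row 4): 1/4 − (-3)·(-3/20) = -1/5.

-1/5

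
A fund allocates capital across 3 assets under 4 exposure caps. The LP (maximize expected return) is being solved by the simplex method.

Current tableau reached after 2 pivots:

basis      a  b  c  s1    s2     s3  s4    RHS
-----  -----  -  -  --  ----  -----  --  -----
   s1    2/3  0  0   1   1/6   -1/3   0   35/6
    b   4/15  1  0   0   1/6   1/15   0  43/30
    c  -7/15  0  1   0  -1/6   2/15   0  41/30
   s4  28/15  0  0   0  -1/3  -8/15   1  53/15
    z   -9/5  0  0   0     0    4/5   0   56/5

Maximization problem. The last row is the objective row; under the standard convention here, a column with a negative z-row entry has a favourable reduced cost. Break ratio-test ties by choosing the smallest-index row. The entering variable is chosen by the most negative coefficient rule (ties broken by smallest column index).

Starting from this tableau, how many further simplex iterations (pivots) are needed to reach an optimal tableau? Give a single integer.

pivot: a in, s4 out → z = 409/28
pivot: s2 in, b out → z = 16
No improving column remains; optimal.

2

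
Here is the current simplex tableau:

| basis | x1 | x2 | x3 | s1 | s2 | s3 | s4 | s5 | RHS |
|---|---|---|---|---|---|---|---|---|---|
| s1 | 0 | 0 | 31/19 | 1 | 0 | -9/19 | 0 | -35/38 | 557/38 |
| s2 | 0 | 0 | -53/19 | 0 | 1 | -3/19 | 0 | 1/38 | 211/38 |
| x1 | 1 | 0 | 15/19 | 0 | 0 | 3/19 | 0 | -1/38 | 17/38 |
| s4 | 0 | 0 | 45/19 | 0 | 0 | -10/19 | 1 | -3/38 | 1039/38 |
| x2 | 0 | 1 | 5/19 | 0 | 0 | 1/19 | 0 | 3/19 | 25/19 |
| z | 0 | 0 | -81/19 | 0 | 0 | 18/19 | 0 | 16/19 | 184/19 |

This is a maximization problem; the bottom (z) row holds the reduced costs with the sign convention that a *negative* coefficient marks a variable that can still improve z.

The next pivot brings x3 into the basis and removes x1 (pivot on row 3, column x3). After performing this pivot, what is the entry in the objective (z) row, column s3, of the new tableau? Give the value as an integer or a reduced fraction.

9/5

Pivot element is row 3, column x3: 15/19.
Normalize row 3: new (row 3, s3) = (3/19)/(15/19) = 1/5.
z-row ← z-row − (-81/19)·(new row 3): 18/19 − (-81/19)·(1/5) = 9/5.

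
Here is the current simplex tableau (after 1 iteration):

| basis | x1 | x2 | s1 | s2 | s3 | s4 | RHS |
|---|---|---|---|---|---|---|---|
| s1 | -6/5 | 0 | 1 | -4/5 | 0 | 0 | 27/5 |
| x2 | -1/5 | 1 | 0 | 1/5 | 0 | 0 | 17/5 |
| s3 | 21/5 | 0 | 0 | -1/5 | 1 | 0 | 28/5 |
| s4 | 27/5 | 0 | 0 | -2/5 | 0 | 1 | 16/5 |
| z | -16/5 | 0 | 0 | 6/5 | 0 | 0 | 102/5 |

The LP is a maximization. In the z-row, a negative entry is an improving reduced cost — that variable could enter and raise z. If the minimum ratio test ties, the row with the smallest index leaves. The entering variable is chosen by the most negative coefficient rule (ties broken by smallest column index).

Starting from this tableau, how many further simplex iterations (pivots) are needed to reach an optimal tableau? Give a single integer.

pivot: x1 in, s4 out → z = 602/27
No improving column remains; optimal.

1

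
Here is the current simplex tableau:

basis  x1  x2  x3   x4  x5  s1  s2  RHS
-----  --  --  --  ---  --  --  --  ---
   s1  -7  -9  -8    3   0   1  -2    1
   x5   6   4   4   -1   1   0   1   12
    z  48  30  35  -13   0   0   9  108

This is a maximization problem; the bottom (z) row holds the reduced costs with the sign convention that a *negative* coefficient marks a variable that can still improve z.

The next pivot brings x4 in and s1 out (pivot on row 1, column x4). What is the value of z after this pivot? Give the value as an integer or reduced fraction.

Minimum ratio for x4: 1/3 = 1/3.
z changes by −(z-row coeff of x4)·ratio = −(-13)·(1/3) = 13/3.
New z = 108 + (13/3) = 337/3.

337/3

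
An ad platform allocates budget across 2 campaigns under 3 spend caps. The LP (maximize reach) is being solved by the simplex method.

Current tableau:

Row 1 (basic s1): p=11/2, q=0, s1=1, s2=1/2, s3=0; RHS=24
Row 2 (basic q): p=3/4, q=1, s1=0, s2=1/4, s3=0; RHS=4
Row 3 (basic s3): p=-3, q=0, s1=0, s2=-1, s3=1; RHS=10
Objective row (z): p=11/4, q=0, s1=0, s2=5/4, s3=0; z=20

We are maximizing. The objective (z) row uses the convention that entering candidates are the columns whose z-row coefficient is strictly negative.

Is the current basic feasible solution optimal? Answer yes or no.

No objective-row coefficient is strictly negative, so no entering variable exists; the tableau is optimal.

yes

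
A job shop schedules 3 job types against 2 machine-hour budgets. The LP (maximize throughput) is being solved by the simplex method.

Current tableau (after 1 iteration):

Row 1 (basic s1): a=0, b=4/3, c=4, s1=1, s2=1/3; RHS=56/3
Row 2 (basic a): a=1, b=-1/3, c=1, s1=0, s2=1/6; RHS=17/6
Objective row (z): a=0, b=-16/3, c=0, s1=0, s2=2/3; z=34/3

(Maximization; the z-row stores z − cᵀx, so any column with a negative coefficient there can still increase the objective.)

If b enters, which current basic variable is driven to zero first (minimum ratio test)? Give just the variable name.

Ratios: row 1 (s1): (56/3)/(4/3) = 14; row 2 (a): entry -1/3 ≤ 0, skip.
Minimum ratio 14 is in the s1 row, so s1 leaves.

s1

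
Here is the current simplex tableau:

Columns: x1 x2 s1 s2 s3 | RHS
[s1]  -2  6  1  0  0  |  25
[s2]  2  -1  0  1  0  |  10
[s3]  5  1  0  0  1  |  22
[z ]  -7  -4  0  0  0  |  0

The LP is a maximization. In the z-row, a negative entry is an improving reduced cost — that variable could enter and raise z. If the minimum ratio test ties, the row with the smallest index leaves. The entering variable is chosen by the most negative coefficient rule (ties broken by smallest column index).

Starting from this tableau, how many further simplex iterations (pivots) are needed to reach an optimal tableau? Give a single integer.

pivot: x1 in, s3 out → z = 154/5
pivot: x2 in, s1 out → z = 1425/32
No improving column remains; optimal.

2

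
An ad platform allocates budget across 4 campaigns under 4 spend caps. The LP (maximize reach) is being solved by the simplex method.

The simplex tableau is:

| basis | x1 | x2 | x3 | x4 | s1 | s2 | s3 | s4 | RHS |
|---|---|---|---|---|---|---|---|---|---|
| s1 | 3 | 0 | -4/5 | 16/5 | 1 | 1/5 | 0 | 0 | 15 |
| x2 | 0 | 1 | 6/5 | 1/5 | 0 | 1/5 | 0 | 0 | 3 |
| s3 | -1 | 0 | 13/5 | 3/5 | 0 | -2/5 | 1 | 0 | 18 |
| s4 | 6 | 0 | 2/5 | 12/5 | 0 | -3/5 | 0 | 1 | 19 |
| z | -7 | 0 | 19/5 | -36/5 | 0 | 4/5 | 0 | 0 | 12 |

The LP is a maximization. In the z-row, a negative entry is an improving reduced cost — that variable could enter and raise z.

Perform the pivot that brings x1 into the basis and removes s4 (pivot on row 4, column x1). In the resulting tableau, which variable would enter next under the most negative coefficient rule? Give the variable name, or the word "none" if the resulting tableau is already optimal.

x4

Pivot element 6. New z-row = old z-row − (-7)·(row 4/6).
Updated z-row coefficients: x1: 0, x2: 0, x3: 64/15, x4: -22/5, s1: 0, s2: 1/10, s3: 0, s4: 7/6.
The most negative is -22/5 in column x4, so x4 would enter next.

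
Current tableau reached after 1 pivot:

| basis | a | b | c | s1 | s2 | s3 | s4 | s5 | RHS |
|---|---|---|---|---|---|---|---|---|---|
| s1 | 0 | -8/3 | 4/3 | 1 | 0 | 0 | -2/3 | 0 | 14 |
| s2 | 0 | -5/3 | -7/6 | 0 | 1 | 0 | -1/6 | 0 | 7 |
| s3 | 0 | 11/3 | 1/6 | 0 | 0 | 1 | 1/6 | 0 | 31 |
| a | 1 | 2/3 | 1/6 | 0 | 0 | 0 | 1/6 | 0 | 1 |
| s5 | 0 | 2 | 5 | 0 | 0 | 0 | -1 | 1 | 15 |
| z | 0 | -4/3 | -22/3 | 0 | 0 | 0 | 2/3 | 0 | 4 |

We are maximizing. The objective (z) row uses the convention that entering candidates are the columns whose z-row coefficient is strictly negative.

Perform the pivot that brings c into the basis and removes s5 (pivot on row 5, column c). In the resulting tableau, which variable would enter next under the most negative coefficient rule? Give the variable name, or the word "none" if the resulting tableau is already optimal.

s4

Pivot element 5. New z-row = old z-row − (-22/3)·(row 5/5).
Updated z-row coefficients: a: 0, b: 8/5, c: 0, s1: 0, s2: 0, s3: 0, s4: -4/5, s5: 22/15.
The most negative is -4/5 in column s4, so s4 would enter next.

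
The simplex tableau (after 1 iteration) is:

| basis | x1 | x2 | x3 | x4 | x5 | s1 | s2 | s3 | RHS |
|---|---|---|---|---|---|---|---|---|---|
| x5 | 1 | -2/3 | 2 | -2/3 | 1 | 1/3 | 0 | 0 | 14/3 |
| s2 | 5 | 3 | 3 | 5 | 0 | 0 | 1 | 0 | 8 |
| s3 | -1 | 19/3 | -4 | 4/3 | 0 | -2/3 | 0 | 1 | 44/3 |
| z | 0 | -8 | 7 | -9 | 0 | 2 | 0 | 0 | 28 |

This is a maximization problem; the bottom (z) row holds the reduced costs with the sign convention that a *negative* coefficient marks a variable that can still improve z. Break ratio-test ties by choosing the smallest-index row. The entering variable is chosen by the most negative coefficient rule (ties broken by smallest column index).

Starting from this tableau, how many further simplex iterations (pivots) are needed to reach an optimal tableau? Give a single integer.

2

pivot: x4 in, s2 out → z = 212/5
pivot: x2 in, s3 out → z = 4008/83
No improving column remains; optimal.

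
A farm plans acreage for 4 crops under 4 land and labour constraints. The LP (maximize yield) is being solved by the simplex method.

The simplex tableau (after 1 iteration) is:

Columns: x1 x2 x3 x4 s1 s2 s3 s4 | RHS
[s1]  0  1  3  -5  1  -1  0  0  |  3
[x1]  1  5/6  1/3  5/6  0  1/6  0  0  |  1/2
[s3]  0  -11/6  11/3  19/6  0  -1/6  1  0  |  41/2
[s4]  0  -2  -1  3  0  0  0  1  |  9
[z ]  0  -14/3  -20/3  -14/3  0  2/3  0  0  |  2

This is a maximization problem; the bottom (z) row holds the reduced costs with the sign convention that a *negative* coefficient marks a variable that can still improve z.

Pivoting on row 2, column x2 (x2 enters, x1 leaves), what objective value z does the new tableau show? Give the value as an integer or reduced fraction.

24/5

Minimum ratio for x2: (1/2)/(5/6) = 3/5.
z changes by −(z-row coeff of x2)·ratio = −(-14/3)·(3/5) = 14/5.
New z = 2 + (14/5) = 24/5.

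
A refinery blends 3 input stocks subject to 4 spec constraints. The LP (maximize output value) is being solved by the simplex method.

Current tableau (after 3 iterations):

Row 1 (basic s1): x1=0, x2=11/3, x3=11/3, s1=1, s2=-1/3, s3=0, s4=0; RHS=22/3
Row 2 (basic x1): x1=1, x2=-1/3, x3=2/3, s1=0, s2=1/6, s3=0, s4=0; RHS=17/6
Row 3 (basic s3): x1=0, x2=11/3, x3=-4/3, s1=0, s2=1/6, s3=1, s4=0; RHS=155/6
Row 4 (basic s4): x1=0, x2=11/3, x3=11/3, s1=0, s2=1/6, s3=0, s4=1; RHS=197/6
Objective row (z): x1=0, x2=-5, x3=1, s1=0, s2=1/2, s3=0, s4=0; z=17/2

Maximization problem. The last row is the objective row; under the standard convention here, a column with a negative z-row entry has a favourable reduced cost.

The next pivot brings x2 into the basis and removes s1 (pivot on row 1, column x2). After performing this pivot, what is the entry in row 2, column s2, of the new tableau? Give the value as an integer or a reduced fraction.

Pivot element is row 1, column x2: 11/3.
Normalize row 1: new (row 1, s2) = (-1/3)/(11/3) = -1/11.
row 2 ← row 2 − (-1/3)·(new row 1): 1/6 − (-1/3)·(-1/11) = 3/22.

3/22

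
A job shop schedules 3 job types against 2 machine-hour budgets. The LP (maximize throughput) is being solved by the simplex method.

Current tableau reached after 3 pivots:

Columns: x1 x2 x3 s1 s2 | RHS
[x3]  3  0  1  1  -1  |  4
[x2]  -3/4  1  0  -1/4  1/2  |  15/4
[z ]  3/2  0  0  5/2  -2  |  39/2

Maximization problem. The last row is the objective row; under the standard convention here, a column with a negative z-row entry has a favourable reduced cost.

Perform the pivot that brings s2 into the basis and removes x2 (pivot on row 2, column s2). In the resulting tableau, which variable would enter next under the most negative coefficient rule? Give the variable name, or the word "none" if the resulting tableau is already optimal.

x1

Pivot element 1/2. New z-row = old z-row − (-2)·(row 2/(1/2)).
Updated z-row coefficients: x1: -3/2, x2: 4, x3: 0, s1: 3/2, s2: 0.
The most negative is -3/2 in column x1, so x1 would enter next.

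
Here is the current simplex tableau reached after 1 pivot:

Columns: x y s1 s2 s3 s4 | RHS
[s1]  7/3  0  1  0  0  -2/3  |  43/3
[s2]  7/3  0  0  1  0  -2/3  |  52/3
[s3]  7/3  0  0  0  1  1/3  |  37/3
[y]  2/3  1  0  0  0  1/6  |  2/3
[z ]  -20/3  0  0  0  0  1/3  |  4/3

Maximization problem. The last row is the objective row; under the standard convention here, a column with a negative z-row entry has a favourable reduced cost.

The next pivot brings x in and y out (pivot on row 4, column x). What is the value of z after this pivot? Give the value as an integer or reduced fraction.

Minimum ratio for x: (2/3)/(2/3) = 1.
z changes by −(z-row coeff of x)·ratio = −(-20/3)·1 = 20/3.
New z = 4/3 + (20/3) = 8.

8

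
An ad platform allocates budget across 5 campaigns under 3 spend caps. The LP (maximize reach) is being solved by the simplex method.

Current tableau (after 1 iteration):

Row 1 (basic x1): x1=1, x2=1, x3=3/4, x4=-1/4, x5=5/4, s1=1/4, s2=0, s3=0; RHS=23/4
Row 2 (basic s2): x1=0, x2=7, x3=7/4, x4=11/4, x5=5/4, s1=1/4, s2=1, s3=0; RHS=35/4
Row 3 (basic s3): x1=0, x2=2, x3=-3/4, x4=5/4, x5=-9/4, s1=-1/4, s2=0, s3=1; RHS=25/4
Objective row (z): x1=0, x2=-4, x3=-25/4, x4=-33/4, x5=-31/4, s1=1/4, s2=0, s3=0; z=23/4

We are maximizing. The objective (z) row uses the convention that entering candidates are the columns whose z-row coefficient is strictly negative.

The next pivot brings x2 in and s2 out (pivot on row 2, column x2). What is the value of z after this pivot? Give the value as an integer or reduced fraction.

43/4

Minimum ratio for x2: (35/4)/7 = 5/4.
z changes by −(z-row coeff of x2)·ratio = −(-4)·(5/4) = 5.
New z = 23/4 + 5 = 43/4.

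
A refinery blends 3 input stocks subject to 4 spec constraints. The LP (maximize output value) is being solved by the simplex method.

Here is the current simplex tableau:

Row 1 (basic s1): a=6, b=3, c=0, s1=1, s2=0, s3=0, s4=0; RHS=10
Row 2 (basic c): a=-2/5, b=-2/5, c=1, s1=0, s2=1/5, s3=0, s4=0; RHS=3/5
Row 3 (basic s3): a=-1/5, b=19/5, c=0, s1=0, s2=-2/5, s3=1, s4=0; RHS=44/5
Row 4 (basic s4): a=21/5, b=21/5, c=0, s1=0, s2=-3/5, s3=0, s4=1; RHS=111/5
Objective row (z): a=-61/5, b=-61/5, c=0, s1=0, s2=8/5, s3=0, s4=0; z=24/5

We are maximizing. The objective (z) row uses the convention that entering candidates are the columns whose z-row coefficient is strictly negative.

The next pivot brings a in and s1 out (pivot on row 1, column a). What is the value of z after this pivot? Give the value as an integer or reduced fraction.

377/15

Minimum ratio for a: 10/6 = 5/3.
z changes by −(z-row coeff of a)·ratio = −(-61/5)·(5/3) = 61/3.
New z = 24/5 + (61/3) = 377/15.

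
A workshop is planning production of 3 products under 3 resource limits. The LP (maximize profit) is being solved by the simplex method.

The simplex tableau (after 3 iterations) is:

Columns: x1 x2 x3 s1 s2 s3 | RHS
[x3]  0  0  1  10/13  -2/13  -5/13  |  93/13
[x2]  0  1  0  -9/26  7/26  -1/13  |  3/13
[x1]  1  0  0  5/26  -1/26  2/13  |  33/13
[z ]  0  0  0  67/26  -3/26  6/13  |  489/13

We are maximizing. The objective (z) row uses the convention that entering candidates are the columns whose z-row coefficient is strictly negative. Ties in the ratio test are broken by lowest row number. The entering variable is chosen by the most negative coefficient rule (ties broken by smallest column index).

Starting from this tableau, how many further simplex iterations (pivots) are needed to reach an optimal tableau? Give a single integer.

pivot: s2 in, x2 out → z = 264/7
No improving column remains; optimal.

1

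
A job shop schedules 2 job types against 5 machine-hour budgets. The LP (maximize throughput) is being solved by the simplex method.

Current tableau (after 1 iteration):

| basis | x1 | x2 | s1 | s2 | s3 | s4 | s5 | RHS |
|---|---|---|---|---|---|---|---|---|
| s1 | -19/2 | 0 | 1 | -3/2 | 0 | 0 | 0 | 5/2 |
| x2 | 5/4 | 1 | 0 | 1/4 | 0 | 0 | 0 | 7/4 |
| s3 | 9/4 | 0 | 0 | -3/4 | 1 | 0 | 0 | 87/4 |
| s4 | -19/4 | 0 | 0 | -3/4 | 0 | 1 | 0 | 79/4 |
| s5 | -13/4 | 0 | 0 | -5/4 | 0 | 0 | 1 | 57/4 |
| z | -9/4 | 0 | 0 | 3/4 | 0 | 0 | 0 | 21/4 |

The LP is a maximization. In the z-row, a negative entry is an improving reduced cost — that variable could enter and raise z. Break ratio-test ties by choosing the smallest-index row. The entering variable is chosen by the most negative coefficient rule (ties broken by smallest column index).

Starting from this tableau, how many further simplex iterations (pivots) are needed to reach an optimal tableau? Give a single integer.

pivot: x1 in, x2 out → z = 42/5
No improving column remains; optimal.

1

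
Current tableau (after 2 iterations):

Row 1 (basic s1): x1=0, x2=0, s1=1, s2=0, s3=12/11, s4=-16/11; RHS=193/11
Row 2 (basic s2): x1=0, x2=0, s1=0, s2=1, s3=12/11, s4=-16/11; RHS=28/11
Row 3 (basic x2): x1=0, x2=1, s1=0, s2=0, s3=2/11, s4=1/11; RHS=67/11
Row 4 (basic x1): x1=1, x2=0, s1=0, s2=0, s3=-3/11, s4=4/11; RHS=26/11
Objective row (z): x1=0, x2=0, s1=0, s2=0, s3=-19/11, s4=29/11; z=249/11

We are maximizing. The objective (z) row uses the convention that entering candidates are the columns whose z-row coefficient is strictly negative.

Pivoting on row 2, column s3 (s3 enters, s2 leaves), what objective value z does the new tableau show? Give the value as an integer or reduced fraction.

80/3

Minimum ratio for s3: (28/11)/(12/11) = 7/3.
z changes by −(z-row coeff of s3)·ratio = −(-19/11)·(7/3) = 133/33.
New z = 249/11 + (133/33) = 80/3.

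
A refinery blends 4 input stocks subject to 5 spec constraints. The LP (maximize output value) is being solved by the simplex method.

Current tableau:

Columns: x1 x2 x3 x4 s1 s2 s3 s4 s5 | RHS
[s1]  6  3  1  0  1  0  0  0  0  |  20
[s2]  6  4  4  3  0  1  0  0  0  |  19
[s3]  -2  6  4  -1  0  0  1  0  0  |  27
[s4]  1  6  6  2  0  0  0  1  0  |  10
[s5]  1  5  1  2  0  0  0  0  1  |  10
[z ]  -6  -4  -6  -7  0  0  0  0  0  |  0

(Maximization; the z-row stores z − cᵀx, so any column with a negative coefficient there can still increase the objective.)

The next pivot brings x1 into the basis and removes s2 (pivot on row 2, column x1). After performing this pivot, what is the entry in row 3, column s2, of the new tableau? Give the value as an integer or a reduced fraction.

Pivot element is row 2, column x1: 6.
Normalize row 2: new (row 2, s2) = 1/6 = 1/6.
row 3 ← row 3 − (-2)·(new row 2): 0 − (-2)·(1/6) = 1/3.

1/3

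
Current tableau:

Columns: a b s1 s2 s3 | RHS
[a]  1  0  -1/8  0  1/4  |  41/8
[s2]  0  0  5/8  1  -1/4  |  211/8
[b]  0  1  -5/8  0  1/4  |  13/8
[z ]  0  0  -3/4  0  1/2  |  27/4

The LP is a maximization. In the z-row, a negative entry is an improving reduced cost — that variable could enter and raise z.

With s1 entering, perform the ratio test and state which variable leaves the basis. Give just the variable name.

Ratios: row 1 (a): entry -1/8 ≤ 0, skip; row 2 (s2): (211/8)/(5/8) = 211/5; row 3 (b): entry -5/8 ≤ 0, skip.
Minimum ratio 211/5 is in the s2 row, so s2 leaves.

s2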